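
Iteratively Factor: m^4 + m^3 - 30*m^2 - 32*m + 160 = (m + 4)*(m^3 - 3*m^2 - 18*m + 40) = (m + 4)^2*(m^2 - 7*m + 10) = (m - 5)*(m + 4)^2*(m - 2)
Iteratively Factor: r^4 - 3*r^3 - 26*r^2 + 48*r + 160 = (r + 2)*(r^3 - 5*r^2 - 16*r + 80) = (r + 2)*(r + 4)*(r^2 - 9*r + 20) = (r - 5)*(r + 2)*(r + 4)*(r - 4)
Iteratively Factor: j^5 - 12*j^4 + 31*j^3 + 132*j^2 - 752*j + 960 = (j + 4)*(j^4 - 16*j^3 + 95*j^2 - 248*j + 240) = (j - 3)*(j + 4)*(j^3 - 13*j^2 + 56*j - 80) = (j - 4)*(j - 3)*(j + 4)*(j^2 - 9*j + 20) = (j - 5)*(j - 4)*(j - 3)*(j + 4)*(j - 4)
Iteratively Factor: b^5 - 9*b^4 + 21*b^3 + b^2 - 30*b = (b + 1)*(b^4 - 10*b^3 + 31*b^2 - 30*b) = (b - 3)*(b + 1)*(b^3 - 7*b^2 + 10*b) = b*(b - 3)*(b + 1)*(b^2 - 7*b + 10) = b*(b - 5)*(b - 3)*(b + 1)*(b - 2)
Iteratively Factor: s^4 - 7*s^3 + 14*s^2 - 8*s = (s - 4)*(s^3 - 3*s^2 + 2*s) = s*(s - 4)*(s^2 - 3*s + 2) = s*(s - 4)*(s - 2)*(s - 1)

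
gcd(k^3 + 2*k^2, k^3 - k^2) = k^2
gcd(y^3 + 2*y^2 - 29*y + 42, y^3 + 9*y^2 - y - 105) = y^2 + 4*y - 21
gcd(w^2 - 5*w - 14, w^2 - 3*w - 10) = w + 2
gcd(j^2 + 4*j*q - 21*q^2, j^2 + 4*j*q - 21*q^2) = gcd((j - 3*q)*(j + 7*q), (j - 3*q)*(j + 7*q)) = -j^2 - 4*j*q + 21*q^2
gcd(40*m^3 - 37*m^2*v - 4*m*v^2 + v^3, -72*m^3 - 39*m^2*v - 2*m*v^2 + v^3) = -8*m + v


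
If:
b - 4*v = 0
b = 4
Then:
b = 4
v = 1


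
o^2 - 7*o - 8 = (o - 8)*(o + 1)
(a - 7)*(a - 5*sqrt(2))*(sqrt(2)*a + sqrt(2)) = sqrt(2)*a^3 - 10*a^2 - 6*sqrt(2)*a^2 - 7*sqrt(2)*a + 60*a + 70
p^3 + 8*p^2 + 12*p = p*(p + 2)*(p + 6)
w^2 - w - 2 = (w - 2)*(w + 1)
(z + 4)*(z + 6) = z^2 + 10*z + 24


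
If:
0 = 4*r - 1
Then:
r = 1/4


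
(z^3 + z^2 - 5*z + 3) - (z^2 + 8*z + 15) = z^3 - 13*z - 12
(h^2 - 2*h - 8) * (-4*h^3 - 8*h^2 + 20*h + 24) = -4*h^5 + 68*h^3 + 48*h^2 - 208*h - 192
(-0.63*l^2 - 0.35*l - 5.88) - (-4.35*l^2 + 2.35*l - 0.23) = 3.72*l^2 - 2.7*l - 5.65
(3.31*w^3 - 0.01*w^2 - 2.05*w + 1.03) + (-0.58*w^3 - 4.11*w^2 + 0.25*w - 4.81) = 2.73*w^3 - 4.12*w^2 - 1.8*w - 3.78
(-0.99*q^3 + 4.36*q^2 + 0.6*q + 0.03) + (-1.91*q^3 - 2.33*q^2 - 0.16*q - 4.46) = -2.9*q^3 + 2.03*q^2 + 0.44*q - 4.43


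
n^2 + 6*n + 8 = (n + 2)*(n + 4)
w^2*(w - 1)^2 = w^4 - 2*w^3 + w^2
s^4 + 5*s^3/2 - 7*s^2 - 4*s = s*(s - 2)*(s + 1/2)*(s + 4)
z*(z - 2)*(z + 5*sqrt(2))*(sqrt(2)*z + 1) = sqrt(2)*z^4 - 2*sqrt(2)*z^3 + 11*z^3 - 22*z^2 + 5*sqrt(2)*z^2 - 10*sqrt(2)*z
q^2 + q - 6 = (q - 2)*(q + 3)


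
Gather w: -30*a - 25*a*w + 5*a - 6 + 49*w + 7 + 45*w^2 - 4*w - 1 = -25*a + 45*w^2 + w*(45 - 25*a)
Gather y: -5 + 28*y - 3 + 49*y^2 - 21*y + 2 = 49*y^2 + 7*y - 6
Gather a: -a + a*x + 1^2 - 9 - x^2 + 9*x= a*(x - 1) - x^2 + 9*x - 8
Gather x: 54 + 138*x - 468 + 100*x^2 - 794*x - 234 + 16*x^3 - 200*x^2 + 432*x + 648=16*x^3 - 100*x^2 - 224*x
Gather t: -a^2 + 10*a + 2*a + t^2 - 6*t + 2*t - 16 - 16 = -a^2 + 12*a + t^2 - 4*t - 32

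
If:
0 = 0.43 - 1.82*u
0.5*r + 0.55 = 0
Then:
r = -1.10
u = 0.24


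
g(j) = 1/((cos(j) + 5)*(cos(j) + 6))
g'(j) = sin(j)/((cos(j) + 5)*(cos(j) + 6)^2) + sin(j)/((cos(j) + 5)^2*(cos(j) + 6))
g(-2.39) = 0.04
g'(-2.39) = -0.01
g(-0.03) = 0.02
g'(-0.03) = -0.00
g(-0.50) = 0.02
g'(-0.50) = -0.00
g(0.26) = 0.02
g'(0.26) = 0.00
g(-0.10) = 0.02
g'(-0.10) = -0.00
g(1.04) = 0.03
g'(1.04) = 0.01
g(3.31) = 0.05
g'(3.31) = -0.00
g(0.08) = 0.02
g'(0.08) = 0.00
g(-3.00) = 0.05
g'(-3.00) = 0.00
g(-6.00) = 0.02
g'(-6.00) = 0.00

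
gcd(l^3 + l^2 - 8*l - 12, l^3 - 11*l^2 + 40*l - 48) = l - 3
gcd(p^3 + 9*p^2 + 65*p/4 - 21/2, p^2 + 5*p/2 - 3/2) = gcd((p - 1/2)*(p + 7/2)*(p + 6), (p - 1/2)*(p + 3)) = p - 1/2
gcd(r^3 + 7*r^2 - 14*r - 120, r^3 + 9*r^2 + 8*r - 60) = r^2 + 11*r + 30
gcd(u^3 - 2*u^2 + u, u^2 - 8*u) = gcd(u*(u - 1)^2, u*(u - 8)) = u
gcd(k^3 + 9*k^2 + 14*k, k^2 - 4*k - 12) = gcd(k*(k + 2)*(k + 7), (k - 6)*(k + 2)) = k + 2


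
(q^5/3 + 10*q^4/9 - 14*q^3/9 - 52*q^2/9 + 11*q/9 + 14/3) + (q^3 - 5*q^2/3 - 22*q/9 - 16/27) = q^5/3 + 10*q^4/9 - 5*q^3/9 - 67*q^2/9 - 11*q/9 + 110/27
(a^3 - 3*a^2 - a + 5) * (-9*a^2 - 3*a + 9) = -9*a^5 + 24*a^4 + 27*a^3 - 69*a^2 - 24*a + 45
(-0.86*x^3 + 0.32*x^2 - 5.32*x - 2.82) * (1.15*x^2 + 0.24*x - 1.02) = -0.989*x^5 + 0.1616*x^4 - 5.164*x^3 - 4.8462*x^2 + 4.7496*x + 2.8764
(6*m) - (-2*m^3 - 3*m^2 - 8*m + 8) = 2*m^3 + 3*m^2 + 14*m - 8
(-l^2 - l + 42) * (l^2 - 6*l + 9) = -l^4 + 5*l^3 + 39*l^2 - 261*l + 378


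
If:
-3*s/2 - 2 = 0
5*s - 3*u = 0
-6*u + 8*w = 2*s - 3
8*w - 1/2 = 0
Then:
No Solution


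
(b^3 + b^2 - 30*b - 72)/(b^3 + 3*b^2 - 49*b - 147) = (b^2 - 2*b - 24)/(b^2 - 49)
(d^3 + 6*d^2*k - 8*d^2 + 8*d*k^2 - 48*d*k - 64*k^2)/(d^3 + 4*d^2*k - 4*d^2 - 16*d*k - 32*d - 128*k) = (d + 2*k)/(d + 4)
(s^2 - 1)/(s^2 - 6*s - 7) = (s - 1)/(s - 7)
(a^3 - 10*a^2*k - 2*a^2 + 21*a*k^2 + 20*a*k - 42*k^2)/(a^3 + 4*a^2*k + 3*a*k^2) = (a^3 - 10*a^2*k - 2*a^2 + 21*a*k^2 + 20*a*k - 42*k^2)/(a*(a^2 + 4*a*k + 3*k^2))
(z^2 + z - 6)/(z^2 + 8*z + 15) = (z - 2)/(z + 5)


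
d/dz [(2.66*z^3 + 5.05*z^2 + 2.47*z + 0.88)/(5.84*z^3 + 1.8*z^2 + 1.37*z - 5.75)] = (-24.704*z^4 - 21.5612*z^3 - 58.8301*z^2 - 61.243*z - 15.4081)/(34.1056*z^6 + 21.024*z^5 + 19.2416*z^4 - 62.228*z^3 - 18.8231*z^2 - 15.755*z + 33.0625)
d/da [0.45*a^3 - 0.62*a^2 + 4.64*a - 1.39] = 1.35*a^2 - 1.24*a + 4.64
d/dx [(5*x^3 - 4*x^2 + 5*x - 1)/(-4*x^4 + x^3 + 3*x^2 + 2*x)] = (20*x^6 - 32*x^5 + 79*x^4 - 6*x^3 - 20*x^2 + 6*x + 2)/(x^2*(16*x^6 - 8*x^5 - 23*x^4 - 10*x^3 + 13*x^2 + 12*x + 4))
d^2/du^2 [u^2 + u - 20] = 2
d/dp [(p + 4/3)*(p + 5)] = 2*p + 19/3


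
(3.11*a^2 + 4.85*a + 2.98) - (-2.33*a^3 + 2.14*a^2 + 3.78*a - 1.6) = 2.33*a^3 + 0.97*a^2 + 1.07*a + 4.58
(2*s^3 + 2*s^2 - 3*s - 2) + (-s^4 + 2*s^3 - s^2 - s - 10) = -s^4 + 4*s^3 + s^2 - 4*s - 12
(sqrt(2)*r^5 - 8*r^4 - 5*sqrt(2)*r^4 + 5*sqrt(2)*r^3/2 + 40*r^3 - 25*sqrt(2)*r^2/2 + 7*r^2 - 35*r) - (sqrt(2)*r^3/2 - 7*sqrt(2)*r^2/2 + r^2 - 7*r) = sqrt(2)*r^5 - 8*r^4 - 5*sqrt(2)*r^4 + 2*sqrt(2)*r^3 + 40*r^3 - 9*sqrt(2)*r^2 + 6*r^2 - 28*r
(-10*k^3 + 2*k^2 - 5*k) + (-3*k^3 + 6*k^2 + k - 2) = -13*k^3 + 8*k^2 - 4*k - 2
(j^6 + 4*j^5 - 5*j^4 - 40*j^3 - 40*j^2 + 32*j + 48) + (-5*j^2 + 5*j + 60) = j^6 + 4*j^5 - 5*j^4 - 40*j^3 - 45*j^2 + 37*j + 108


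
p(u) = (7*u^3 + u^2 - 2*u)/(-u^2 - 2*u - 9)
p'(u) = (2*u + 2)*(7*u^3 + u^2 - 2*u)/(-u^2 - 2*u - 9)^2 + (21*u^2 + 2*u - 2)/(-u^2 - 2*u - 9)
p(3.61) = -11.46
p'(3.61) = -5.92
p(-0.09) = -0.02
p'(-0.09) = 0.23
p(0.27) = 0.03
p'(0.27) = -0.02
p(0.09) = 0.02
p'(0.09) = 0.18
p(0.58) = -0.05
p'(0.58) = -0.58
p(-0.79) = 0.16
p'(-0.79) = -1.19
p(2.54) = -5.65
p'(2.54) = -4.80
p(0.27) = 0.03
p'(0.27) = -0.02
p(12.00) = -69.02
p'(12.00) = -7.07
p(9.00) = -47.83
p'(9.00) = -7.04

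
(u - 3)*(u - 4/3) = u^2 - 13*u/3 + 4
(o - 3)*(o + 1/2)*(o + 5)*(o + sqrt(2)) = o^4 + sqrt(2)*o^3 + 5*o^3/2 - 14*o^2 + 5*sqrt(2)*o^2/2 - 14*sqrt(2)*o - 15*o/2 - 15*sqrt(2)/2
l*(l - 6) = l^2 - 6*l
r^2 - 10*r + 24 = (r - 6)*(r - 4)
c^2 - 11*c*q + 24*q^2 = (c - 8*q)*(c - 3*q)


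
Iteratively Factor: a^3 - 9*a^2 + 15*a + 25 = (a - 5)*(a^2 - 4*a - 5) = (a - 5)*(a + 1)*(a - 5)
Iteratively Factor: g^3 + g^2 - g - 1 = (g + 1)*(g^2 - 1) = (g - 1)*(g + 1)*(g + 1)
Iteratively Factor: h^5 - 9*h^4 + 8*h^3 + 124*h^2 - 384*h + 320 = (h + 4)*(h^4 - 13*h^3 + 60*h^2 - 116*h + 80) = (h - 4)*(h + 4)*(h^3 - 9*h^2 + 24*h - 20) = (h - 4)*(h - 2)*(h + 4)*(h^2 - 7*h + 10) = (h - 4)*(h - 2)^2*(h + 4)*(h - 5)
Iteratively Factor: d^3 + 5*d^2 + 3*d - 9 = (d + 3)*(d^2 + 2*d - 3) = (d + 3)^2*(d - 1)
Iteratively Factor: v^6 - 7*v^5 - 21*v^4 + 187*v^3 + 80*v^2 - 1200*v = (v - 4)*(v^5 - 3*v^4 - 33*v^3 + 55*v^2 + 300*v) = (v - 4)*(v + 3)*(v^4 - 6*v^3 - 15*v^2 + 100*v) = (v - 4)*(v + 3)*(v + 4)*(v^3 - 10*v^2 + 25*v) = (v - 5)*(v - 4)*(v + 3)*(v + 4)*(v^2 - 5*v) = v*(v - 5)*(v - 4)*(v + 3)*(v + 4)*(v - 5)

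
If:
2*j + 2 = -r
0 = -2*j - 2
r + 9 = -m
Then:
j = -1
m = -9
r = 0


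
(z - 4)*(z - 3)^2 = z^3 - 10*z^2 + 33*z - 36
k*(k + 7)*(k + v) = k^3 + k^2*v + 7*k^2 + 7*k*v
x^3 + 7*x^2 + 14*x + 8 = (x + 1)*(x + 2)*(x + 4)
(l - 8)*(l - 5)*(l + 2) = l^3 - 11*l^2 + 14*l + 80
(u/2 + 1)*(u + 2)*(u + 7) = u^3/2 + 11*u^2/2 + 16*u + 14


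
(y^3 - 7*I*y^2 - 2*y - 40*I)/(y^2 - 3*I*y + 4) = (y^2 - 3*I*y + 10)/(y + I)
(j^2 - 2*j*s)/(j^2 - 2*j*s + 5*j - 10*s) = j/(j + 5)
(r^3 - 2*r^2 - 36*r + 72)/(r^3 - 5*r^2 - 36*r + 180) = (r - 2)/(r - 5)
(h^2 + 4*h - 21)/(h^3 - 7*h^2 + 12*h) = (h + 7)/(h*(h - 4))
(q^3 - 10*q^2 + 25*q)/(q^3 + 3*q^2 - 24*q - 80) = q*(q - 5)/(q^2 + 8*q + 16)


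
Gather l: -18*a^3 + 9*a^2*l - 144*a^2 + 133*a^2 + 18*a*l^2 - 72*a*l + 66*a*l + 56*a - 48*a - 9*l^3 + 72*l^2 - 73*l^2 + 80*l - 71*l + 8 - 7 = -18*a^3 - 11*a^2 + 8*a - 9*l^3 + l^2*(18*a - 1) + l*(9*a^2 - 6*a + 9) + 1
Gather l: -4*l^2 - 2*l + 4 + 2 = -4*l^2 - 2*l + 6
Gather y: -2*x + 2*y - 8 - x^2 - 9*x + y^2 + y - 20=-x^2 - 11*x + y^2 + 3*y - 28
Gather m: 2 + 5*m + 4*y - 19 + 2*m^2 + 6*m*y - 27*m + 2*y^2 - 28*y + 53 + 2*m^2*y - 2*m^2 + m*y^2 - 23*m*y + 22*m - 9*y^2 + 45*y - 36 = 2*m^2*y + m*(y^2 - 17*y) - 7*y^2 + 21*y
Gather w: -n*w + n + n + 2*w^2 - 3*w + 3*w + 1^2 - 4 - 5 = -n*w + 2*n + 2*w^2 - 8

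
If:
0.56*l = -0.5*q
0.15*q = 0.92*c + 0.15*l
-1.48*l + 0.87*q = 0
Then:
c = 0.00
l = 0.00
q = 0.00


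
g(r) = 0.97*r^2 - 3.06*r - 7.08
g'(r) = 1.94*r - 3.06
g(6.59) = 14.88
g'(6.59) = 9.72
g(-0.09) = -6.80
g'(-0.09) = -3.23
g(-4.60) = 27.52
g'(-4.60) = -11.98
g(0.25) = -7.78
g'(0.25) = -2.58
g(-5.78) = 43.01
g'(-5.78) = -14.27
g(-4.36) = 24.70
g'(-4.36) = -11.52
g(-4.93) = 31.58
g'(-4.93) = -12.62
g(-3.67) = 17.22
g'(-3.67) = -10.18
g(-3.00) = 10.83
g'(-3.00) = -8.88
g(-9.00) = 99.03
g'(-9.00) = -20.52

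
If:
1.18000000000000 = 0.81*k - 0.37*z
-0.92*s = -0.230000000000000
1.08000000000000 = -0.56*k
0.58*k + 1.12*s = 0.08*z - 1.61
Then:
No Solution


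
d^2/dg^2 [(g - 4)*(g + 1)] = 2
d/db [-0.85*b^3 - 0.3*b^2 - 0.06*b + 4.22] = -2.55*b^2 - 0.6*b - 0.06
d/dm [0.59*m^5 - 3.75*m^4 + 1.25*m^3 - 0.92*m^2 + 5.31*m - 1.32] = 2.95*m^4 - 15.0*m^3 + 3.75*m^2 - 1.84*m + 5.31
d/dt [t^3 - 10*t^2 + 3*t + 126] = 3*t^2 - 20*t + 3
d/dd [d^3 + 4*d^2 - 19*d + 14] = 3*d^2 + 8*d - 19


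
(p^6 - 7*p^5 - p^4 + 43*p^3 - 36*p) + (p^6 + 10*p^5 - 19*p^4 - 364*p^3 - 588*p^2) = 2*p^6 + 3*p^5 - 20*p^4 - 321*p^3 - 588*p^2 - 36*p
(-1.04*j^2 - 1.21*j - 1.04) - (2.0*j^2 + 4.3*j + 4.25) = -3.04*j^2 - 5.51*j - 5.29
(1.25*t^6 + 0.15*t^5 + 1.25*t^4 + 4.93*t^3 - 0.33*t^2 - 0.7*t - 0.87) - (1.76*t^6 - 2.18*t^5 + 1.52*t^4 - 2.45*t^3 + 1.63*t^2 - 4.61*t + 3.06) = -0.51*t^6 + 2.33*t^5 - 0.27*t^4 + 7.38*t^3 - 1.96*t^2 + 3.91*t - 3.93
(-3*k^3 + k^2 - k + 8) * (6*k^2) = -18*k^5 + 6*k^4 - 6*k^3 + 48*k^2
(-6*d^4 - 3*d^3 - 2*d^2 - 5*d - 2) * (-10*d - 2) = 60*d^5 + 42*d^4 + 26*d^3 + 54*d^2 + 30*d + 4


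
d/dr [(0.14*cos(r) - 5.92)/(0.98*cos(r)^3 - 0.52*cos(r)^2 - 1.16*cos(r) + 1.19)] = (0.2744*cos(r)^3 - 17.4776*cos(r)^2 + 6.1568*cos(r) + 6.7006)*sin(r)/(0.9604*cos(r)^6 - 1.0192*cos(r)^5 - 2.0032*cos(r)^4 + 3.5388*cos(r)^3 + 0.108*cos(r)^2 - 2.7608*cos(r) + 1.4161)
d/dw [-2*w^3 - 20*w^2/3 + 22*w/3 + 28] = -6*w^2 - 40*w/3 + 22/3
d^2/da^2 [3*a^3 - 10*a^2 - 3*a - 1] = 18*a - 20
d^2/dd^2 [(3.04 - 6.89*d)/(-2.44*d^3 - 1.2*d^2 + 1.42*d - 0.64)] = (246.121824*d^5 - 96.143808*d^4 - 74.829776*d^3 - 92.180736*d^2 + 27.815424*d + 4.932992)/(14.526784*d^9 + 21.43296*d^8 - 14.821536*d^7 - 11.787648*d^6 + 19.869168*d^5 - 3.280992*d^4 - 6.408376*d^3 + 5.346048*d^2 - 1.744896*d + 0.262144)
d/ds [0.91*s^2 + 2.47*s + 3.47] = 1.82*s + 2.47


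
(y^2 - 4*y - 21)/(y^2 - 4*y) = (y^2 - 4*y - 21)/(y*(y - 4))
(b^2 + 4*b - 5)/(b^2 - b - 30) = (b - 1)/(b - 6)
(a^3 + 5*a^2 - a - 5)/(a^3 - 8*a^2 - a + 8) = (a + 5)/(a - 8)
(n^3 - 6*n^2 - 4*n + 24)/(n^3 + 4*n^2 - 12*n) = (n^2 - 4*n - 12)/(n*(n + 6))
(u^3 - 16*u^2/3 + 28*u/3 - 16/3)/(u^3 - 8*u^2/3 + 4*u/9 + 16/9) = 3*(u - 2)/(3*u + 2)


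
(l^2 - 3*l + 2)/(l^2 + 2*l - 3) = (l - 2)/(l + 3)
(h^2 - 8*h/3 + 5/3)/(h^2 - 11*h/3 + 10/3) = (h - 1)/(h - 2)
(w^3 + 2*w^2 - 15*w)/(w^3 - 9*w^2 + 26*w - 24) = w*(w + 5)/(w^2 - 6*w + 8)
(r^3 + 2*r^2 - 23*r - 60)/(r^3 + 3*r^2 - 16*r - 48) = (r - 5)/(r - 4)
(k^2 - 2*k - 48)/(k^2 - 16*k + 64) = (k + 6)/(k - 8)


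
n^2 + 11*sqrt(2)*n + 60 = (n + 5*sqrt(2))*(n + 6*sqrt(2))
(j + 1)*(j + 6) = j^2 + 7*j + 6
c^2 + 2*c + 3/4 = (c + 1/2)*(c + 3/2)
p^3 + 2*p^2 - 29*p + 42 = (p - 3)*(p - 2)*(p + 7)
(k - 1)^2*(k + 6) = k^3 + 4*k^2 - 11*k + 6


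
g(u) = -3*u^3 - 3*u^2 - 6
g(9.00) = -2436.00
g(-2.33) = 15.66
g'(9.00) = -783.00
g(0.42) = -6.75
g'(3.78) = -151.28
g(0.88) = -10.37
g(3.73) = -203.42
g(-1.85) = 2.73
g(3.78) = -210.90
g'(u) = -9*u^2 - 6*u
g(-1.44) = -3.26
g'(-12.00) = -1224.00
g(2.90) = -104.40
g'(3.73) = -147.60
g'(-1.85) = -19.70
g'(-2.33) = -34.88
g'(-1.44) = -10.02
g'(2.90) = -93.09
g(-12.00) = 4746.00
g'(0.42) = -4.11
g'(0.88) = -12.25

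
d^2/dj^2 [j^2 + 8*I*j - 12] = 2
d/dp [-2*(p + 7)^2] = -4*p - 28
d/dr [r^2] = 2*r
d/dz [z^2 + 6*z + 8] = 2*z + 6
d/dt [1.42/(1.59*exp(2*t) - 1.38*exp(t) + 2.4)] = (1.9596 - 4.5156*exp(t))*exp(t)/(1.59*exp(2*t) - 1.38*exp(t) + 2.4)^2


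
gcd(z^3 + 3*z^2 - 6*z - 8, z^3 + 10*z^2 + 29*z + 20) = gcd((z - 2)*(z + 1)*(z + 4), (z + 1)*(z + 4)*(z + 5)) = z^2 + 5*z + 4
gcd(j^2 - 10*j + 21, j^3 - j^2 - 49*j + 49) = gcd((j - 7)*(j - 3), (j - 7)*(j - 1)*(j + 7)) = j - 7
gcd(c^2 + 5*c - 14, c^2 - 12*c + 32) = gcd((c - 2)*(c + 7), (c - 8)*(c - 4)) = 1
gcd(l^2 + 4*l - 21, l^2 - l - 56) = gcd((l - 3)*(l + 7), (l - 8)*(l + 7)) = l + 7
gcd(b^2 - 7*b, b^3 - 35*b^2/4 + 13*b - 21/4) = b - 7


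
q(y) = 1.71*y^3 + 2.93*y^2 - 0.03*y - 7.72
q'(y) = 5.13*y^2 + 5.86*y - 0.03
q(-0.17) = -7.64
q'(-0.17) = -0.88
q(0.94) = -3.74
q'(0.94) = 10.01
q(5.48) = 361.51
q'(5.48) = 186.14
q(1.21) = -0.44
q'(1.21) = 14.57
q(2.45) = 34.94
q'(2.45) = 45.12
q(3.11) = 71.96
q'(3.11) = 67.81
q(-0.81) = -6.68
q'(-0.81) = -1.41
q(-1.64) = -7.33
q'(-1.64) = 4.16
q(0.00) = -7.72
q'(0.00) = -0.03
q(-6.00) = -271.42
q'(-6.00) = 149.49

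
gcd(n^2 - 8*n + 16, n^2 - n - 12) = n - 4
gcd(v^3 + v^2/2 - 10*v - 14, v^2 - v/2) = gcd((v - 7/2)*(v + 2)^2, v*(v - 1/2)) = 1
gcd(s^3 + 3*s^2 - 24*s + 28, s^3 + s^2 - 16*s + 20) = s^2 - 4*s + 4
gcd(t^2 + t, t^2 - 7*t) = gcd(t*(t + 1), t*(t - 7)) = t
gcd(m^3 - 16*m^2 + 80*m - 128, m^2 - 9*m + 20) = m - 4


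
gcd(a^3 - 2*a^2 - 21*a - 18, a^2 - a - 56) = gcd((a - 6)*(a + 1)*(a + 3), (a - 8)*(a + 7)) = 1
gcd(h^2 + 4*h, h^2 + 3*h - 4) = h + 4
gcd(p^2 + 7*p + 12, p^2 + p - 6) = p + 3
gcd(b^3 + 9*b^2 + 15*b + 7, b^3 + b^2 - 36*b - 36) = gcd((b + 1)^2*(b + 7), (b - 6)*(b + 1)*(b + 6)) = b + 1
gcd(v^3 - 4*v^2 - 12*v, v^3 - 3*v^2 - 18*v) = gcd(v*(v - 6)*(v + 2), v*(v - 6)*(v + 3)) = v^2 - 6*v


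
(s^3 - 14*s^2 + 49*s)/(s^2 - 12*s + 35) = s*(s - 7)/(s - 5)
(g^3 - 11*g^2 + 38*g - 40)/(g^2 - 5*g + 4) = (g^2 - 7*g + 10)/(g - 1)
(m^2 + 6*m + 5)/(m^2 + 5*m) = (m + 1)/m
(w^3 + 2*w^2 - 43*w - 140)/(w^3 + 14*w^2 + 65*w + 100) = (w - 7)/(w + 5)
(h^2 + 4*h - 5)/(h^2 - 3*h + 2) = (h + 5)/(h - 2)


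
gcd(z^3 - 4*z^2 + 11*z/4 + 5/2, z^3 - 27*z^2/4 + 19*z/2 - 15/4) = 1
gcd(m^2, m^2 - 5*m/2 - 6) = 1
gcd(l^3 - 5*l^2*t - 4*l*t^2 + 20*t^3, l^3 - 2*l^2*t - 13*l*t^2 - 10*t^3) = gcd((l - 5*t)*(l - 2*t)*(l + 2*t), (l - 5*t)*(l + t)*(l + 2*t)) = -l^2 + 3*l*t + 10*t^2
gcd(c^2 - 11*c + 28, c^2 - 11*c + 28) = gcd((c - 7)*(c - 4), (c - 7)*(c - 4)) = c^2 - 11*c + 28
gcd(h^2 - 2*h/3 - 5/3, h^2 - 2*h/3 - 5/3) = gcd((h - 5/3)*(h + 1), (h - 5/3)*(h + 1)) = h^2 - 2*h/3 - 5/3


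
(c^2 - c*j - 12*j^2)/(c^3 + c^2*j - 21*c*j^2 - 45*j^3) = (c - 4*j)/(c^2 - 2*c*j - 15*j^2)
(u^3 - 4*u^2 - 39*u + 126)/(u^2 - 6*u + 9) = (u^2 - u - 42)/(u - 3)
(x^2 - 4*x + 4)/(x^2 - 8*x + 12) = (x - 2)/(x - 6)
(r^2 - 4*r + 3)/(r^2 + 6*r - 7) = (r - 3)/(r + 7)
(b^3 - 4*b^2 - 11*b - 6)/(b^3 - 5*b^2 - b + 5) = (b^2 - 5*b - 6)/(b^2 - 6*b + 5)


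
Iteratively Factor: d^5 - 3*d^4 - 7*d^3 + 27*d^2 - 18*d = (d - 2)*(d^4 - d^3 - 9*d^2 + 9*d) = (d - 2)*(d + 3)*(d^3 - 4*d^2 + 3*d) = (d - 2)*(d - 1)*(d + 3)*(d^2 - 3*d) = (d - 3)*(d - 2)*(d - 1)*(d + 3)*(d)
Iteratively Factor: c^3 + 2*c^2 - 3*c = (c)*(c^2 + 2*c - 3) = c*(c + 3)*(c - 1)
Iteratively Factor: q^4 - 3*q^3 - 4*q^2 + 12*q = (q - 2)*(q^3 - q^2 - 6*q) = q*(q - 2)*(q^2 - q - 6) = q*(q - 3)*(q - 2)*(q + 2)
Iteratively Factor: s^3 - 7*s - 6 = (s + 2)*(s^2 - 2*s - 3) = (s - 3)*(s + 2)*(s + 1)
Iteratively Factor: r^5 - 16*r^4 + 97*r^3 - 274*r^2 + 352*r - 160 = (r - 5)*(r^4 - 11*r^3 + 42*r^2 - 64*r + 32) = (r - 5)*(r - 2)*(r^3 - 9*r^2 + 24*r - 16) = (r - 5)*(r - 2)*(r - 1)*(r^2 - 8*r + 16) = (r - 5)*(r - 4)*(r - 2)*(r - 1)*(r - 4)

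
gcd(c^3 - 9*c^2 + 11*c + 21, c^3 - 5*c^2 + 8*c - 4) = 1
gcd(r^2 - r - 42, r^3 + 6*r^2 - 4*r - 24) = r + 6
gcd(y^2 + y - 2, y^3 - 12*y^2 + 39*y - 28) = y - 1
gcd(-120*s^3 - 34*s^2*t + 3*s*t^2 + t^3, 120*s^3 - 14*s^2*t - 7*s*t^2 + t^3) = 24*s^2 + 2*s*t - t^2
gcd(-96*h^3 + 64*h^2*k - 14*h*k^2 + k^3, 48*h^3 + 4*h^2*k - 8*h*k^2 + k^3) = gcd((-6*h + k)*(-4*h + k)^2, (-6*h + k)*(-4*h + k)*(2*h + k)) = 24*h^2 - 10*h*k + k^2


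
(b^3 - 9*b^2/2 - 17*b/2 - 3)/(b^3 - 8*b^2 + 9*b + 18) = (b + 1/2)/(b - 3)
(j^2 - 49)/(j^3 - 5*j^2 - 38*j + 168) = (j + 7)/(j^2 + 2*j - 24)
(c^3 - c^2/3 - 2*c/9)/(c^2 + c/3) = c - 2/3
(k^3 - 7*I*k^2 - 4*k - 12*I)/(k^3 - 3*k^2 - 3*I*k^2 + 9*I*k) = (k^3 - 7*I*k^2 - 4*k - 12*I)/(k*(k^2 - 3*k - 3*I*k + 9*I))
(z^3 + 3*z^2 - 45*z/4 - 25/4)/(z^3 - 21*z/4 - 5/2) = (z + 5)/(z + 2)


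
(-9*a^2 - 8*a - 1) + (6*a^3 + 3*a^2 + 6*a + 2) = 6*a^3 - 6*a^2 - 2*a + 1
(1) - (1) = 0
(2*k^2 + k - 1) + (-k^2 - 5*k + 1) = k^2 - 4*k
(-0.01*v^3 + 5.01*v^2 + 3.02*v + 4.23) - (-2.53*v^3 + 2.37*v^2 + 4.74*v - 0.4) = 2.52*v^3 + 2.64*v^2 - 1.72*v + 4.63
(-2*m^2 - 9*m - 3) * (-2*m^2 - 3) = 4*m^4 + 18*m^3 + 12*m^2 + 27*m + 9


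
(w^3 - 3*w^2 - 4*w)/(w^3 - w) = (w - 4)/(w - 1)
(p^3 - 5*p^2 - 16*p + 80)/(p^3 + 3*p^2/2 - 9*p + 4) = 2*(p^2 - 9*p + 20)/(2*p^2 - 5*p + 2)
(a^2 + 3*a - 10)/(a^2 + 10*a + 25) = (a - 2)/(a + 5)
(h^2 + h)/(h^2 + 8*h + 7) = h/(h + 7)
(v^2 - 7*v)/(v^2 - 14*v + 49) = v/(v - 7)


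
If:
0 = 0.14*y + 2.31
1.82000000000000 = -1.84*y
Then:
No Solution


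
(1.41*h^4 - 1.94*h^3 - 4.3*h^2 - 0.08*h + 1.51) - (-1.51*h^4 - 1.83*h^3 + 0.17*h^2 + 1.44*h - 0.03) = 2.92*h^4 - 0.11*h^3 - 4.47*h^2 - 1.52*h + 1.54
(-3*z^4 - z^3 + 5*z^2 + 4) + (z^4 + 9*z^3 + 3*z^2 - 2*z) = -2*z^4 + 8*z^3 + 8*z^2 - 2*z + 4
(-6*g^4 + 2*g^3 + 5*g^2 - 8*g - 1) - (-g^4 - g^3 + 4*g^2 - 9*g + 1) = -5*g^4 + 3*g^3 + g^2 + g - 2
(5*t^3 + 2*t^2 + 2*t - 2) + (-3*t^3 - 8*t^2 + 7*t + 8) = 2*t^3 - 6*t^2 + 9*t + 6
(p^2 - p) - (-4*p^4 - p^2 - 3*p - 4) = 4*p^4 + 2*p^2 + 2*p + 4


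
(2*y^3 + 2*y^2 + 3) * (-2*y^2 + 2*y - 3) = -4*y^5 - 2*y^3 - 12*y^2 + 6*y - 9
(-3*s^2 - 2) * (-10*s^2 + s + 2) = 30*s^4 - 3*s^3 + 14*s^2 - 2*s - 4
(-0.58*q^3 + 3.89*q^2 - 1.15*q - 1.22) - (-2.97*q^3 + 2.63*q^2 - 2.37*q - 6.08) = 2.39*q^3 + 1.26*q^2 + 1.22*q + 4.86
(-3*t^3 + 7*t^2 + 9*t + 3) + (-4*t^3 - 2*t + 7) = -7*t^3 + 7*t^2 + 7*t + 10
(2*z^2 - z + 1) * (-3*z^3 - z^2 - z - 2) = -6*z^5 + z^4 - 4*z^3 - 4*z^2 + z - 2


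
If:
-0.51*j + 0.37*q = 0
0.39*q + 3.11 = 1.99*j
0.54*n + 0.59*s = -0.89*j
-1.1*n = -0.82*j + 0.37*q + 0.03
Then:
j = 2.14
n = 0.58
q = 2.95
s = -3.76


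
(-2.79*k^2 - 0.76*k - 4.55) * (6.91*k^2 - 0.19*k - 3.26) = -19.2789*k^4 - 4.7215*k^3 - 22.2007*k^2 + 3.3421*k + 14.833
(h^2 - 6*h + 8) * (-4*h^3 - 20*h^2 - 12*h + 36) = -4*h^5 + 4*h^4 + 76*h^3 - 52*h^2 - 312*h + 288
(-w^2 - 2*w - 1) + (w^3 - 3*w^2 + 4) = w^3 - 4*w^2 - 2*w + 3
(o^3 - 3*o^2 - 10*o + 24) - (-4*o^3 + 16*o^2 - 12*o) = 5*o^3 - 19*o^2 + 2*o + 24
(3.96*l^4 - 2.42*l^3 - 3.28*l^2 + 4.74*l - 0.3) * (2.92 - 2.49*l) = -9.8604*l^5 + 17.589*l^4 + 1.1008*l^3 - 21.3802*l^2 + 14.5878*l - 0.876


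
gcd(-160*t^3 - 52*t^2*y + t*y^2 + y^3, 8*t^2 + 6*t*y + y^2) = 4*t + y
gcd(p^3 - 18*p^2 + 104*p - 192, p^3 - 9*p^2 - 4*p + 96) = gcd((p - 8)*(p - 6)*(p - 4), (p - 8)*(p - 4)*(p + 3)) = p^2 - 12*p + 32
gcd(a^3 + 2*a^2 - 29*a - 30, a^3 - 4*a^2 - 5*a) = a^2 - 4*a - 5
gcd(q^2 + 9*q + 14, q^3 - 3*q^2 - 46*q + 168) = q + 7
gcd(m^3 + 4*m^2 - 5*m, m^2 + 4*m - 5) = m^2 + 4*m - 5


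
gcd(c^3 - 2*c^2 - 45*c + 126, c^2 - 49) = c + 7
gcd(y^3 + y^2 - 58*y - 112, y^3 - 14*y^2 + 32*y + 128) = y^2 - 6*y - 16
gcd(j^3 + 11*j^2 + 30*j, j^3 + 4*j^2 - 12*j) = j^2 + 6*j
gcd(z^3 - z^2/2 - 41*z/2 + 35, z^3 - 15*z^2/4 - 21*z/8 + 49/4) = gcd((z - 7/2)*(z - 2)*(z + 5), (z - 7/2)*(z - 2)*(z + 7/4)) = z^2 - 11*z/2 + 7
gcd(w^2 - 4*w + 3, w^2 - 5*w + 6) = w - 3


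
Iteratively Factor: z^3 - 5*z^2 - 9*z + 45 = (z + 3)*(z^2 - 8*z + 15) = (z - 3)*(z + 3)*(z - 5)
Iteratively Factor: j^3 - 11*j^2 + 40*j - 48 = (j - 4)*(j^2 - 7*j + 12) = (j - 4)^2*(j - 3)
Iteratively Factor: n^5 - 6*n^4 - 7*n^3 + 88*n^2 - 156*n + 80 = (n - 5)*(n^4 - n^3 - 12*n^2 + 28*n - 16) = (n - 5)*(n - 2)*(n^3 + n^2 - 10*n + 8) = (n - 5)*(n - 2)*(n - 1)*(n^2 + 2*n - 8) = (n - 5)*(n - 2)^2*(n - 1)*(n + 4)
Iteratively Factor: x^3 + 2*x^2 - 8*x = (x)*(x^2 + 2*x - 8) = x*(x + 4)*(x - 2)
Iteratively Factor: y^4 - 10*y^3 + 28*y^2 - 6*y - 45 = (y - 3)*(y^3 - 7*y^2 + 7*y + 15) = (y - 3)^2*(y^2 - 4*y - 5) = (y - 3)^2*(y + 1)*(y - 5)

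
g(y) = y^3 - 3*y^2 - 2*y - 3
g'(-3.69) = 60.99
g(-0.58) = -3.04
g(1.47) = -9.25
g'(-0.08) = -1.50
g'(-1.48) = 13.45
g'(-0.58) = 2.49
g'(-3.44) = 54.14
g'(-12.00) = 502.00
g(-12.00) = -2139.00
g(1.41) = -8.98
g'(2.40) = 0.88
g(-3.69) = -86.71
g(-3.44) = -72.33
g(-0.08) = -2.86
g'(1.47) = -4.34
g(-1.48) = -9.85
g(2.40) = -11.26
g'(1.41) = -4.50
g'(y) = 3*y^2 - 6*y - 2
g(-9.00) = -957.00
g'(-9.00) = 295.00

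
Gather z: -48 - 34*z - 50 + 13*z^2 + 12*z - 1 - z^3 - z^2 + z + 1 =-z^3 + 12*z^2 - 21*z - 98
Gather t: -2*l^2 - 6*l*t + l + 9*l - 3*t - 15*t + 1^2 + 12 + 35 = -2*l^2 + 10*l + t*(-6*l - 18) + 48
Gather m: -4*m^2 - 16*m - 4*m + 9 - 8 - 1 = -4*m^2 - 20*m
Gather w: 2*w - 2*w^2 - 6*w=-2*w^2 - 4*w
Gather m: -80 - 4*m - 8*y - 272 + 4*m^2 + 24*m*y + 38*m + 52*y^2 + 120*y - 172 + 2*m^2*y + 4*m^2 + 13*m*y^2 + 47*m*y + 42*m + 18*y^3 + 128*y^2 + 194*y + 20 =m^2*(2*y + 8) + m*(13*y^2 + 71*y + 76) + 18*y^3 + 180*y^2 + 306*y - 504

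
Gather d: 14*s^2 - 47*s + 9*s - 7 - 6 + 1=14*s^2 - 38*s - 12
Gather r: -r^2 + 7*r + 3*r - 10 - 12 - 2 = -r^2 + 10*r - 24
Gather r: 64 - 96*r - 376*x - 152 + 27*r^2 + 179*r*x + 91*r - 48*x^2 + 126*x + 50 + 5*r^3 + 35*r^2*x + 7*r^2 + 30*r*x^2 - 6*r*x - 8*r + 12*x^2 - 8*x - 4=5*r^3 + r^2*(35*x + 34) + r*(30*x^2 + 173*x - 13) - 36*x^2 - 258*x - 42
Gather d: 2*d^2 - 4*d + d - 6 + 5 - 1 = 2*d^2 - 3*d - 2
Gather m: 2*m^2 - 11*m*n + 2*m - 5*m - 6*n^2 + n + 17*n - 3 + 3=2*m^2 + m*(-11*n - 3) - 6*n^2 + 18*n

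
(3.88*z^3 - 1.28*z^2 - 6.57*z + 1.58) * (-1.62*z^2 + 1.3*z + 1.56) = -6.2856*z^5 + 7.1176*z^4 + 15.0322*z^3 - 13.0974*z^2 - 8.1952*z + 2.4648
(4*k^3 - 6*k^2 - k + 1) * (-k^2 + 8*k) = -4*k^5 + 38*k^4 - 47*k^3 - 9*k^2 + 8*k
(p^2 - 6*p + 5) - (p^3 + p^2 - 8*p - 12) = -p^3 + 2*p + 17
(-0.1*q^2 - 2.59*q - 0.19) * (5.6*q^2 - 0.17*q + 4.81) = -0.56*q^4 - 14.487*q^3 - 1.1047*q^2 - 12.4256*q - 0.9139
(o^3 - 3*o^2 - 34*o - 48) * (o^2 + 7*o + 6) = o^5 + 4*o^4 - 49*o^3 - 304*o^2 - 540*o - 288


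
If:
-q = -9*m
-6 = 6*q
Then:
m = -1/9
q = -1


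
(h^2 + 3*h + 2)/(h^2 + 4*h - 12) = (h^2 + 3*h + 2)/(h^2 + 4*h - 12)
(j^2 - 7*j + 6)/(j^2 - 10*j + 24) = (j - 1)/(j - 4)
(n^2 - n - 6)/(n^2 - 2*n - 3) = (n + 2)/(n + 1)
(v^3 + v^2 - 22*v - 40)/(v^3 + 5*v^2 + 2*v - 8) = (v - 5)/(v - 1)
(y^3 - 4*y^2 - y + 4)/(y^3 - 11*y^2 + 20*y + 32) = (y - 1)/(y - 8)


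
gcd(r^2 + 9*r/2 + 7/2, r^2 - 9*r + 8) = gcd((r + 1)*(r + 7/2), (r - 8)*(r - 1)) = 1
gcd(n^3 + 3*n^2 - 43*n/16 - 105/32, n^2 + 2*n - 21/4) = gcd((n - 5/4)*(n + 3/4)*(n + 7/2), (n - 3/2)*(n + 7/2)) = n + 7/2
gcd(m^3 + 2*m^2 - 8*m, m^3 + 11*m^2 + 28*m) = m^2 + 4*m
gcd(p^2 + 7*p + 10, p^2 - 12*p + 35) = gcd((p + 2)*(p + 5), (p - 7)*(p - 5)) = 1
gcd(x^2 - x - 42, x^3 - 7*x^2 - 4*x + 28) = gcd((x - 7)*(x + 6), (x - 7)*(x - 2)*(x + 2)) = x - 7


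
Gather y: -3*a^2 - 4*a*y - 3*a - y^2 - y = -3*a^2 - 3*a - y^2 + y*(-4*a - 1)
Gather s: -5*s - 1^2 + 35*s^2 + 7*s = 35*s^2 + 2*s - 1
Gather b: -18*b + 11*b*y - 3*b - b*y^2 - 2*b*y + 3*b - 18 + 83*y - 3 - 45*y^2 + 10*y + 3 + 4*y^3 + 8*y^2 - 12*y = b*(-y^2 + 9*y - 18) + 4*y^3 - 37*y^2 + 81*y - 18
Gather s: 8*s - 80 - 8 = 8*s - 88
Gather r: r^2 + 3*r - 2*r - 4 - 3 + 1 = r^2 + r - 6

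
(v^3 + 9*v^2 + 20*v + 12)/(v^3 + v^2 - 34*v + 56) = (v^3 + 9*v^2 + 20*v + 12)/(v^3 + v^2 - 34*v + 56)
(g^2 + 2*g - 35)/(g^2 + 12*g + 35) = (g - 5)/(g + 5)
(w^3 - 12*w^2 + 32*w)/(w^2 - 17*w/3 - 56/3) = 3*w*(w - 4)/(3*w + 7)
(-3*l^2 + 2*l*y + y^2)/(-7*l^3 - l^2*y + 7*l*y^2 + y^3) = (3*l + y)/(7*l^2 + 8*l*y + y^2)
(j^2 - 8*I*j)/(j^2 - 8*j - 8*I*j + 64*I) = j/(j - 8)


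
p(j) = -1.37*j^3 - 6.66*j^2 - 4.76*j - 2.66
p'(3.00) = -81.71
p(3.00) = -113.87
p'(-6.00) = -72.80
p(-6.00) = 82.06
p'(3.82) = -115.62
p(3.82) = -194.40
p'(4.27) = -136.57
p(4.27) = -251.08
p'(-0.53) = 1.15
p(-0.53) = -1.80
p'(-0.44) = 0.31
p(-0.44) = -1.74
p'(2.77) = -73.19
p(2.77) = -96.06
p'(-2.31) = 4.08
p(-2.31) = -10.32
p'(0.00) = -4.76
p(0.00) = -2.66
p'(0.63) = -14.78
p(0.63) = -8.64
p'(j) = -4.11*j^2 - 13.32*j - 4.76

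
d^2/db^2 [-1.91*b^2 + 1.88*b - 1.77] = -3.82000000000000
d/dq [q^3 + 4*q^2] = q*(3*q + 8)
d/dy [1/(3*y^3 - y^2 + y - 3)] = (-9*y^2 + 2*y - 1)/(3*y^3 - y^2 + y - 3)^2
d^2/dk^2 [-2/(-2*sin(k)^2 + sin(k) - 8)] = 2*(-16*sin(k)^4 + 6*sin(k)^3 + 87*sin(k)^2 - 20*sin(k) - 30)/(-sin(k) - cos(2*k) + 9)^3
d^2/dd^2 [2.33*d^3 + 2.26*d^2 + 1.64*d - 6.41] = 13.98*d + 4.52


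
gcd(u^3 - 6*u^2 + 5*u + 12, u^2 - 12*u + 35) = 1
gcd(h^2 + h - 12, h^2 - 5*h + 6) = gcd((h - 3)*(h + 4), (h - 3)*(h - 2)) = h - 3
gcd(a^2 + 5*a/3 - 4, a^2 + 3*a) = a + 3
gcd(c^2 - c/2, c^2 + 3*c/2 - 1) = c - 1/2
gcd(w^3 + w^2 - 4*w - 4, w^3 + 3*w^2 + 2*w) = w^2 + 3*w + 2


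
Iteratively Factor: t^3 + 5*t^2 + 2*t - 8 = (t + 4)*(t^2 + t - 2) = (t + 2)*(t + 4)*(t - 1)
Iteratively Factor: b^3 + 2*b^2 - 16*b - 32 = (b + 4)*(b^2 - 2*b - 8) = (b - 4)*(b + 4)*(b + 2)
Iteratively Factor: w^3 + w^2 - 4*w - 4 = (w + 1)*(w^2 - 4) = (w + 1)*(w + 2)*(w - 2)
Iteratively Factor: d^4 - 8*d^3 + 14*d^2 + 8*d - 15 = (d + 1)*(d^3 - 9*d^2 + 23*d - 15) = (d - 1)*(d + 1)*(d^2 - 8*d + 15) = (d - 5)*(d - 1)*(d + 1)*(d - 3)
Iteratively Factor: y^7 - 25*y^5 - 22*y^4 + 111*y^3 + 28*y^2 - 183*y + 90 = (y - 5)*(y^6 + 5*y^5 - 22*y^3 + y^2 + 33*y - 18) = (y - 5)*(y - 1)*(y^5 + 6*y^4 + 6*y^3 - 16*y^2 - 15*y + 18) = (y - 5)*(y - 1)*(y + 3)*(y^4 + 3*y^3 - 3*y^2 - 7*y + 6) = (y - 5)*(y - 1)*(y + 3)^2*(y^3 - 3*y + 2) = (y - 5)*(y - 1)^2*(y + 3)^2*(y^2 + y - 2) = (y - 5)*(y - 1)^3*(y + 3)^2*(y + 2)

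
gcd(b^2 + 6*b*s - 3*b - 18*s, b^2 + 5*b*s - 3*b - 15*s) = b - 3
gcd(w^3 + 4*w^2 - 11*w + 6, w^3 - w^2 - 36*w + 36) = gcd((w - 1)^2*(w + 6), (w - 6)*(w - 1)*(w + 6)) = w^2 + 5*w - 6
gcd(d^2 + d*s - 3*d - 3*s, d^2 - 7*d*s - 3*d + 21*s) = d - 3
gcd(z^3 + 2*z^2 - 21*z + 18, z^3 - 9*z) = z - 3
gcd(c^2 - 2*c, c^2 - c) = c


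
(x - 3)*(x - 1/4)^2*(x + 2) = x^4 - 3*x^3/2 - 87*x^2/16 + 47*x/16 - 3/8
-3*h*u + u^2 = u*(-3*h + u)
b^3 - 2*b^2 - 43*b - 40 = (b - 8)*(b + 1)*(b + 5)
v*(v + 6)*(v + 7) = v^3 + 13*v^2 + 42*v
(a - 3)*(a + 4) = a^2 + a - 12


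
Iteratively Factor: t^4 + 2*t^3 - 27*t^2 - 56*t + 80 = (t - 5)*(t^3 + 7*t^2 + 8*t - 16) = (t - 5)*(t - 1)*(t^2 + 8*t + 16) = (t - 5)*(t - 1)*(t + 4)*(t + 4)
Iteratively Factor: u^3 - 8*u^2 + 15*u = (u - 5)*(u^2 - 3*u) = u*(u - 5)*(u - 3)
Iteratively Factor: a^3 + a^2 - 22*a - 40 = (a + 2)*(a^2 - a - 20) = (a - 5)*(a + 2)*(a + 4)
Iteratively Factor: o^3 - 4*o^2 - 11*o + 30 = (o - 2)*(o^2 - 2*o - 15) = (o - 2)*(o + 3)*(o - 5)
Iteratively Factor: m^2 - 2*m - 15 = (m + 3)*(m - 5)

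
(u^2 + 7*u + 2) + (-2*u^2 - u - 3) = -u^2 + 6*u - 1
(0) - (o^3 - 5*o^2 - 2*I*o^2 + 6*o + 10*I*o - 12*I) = -o^3 + 5*o^2 + 2*I*o^2 - 6*o - 10*I*o + 12*I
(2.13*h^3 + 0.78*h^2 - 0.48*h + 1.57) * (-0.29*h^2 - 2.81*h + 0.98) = -0.6177*h^5 - 6.2115*h^4 + 0.0347999999999993*h^3 + 1.6579*h^2 - 4.8821*h + 1.5386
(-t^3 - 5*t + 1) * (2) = -2*t^3 - 10*t + 2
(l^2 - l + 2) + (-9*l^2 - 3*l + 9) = -8*l^2 - 4*l + 11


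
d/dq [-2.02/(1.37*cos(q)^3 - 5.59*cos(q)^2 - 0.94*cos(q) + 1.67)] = (-8.3022*cos(q)^2 + 22.5836*cos(q) + 1.8988)*sin(q)/(1.37*cos(q)^3 - 5.59*cos(q)^2 - 0.94*cos(q) + 1.67)^2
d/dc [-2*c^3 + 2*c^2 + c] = -6*c^2 + 4*c + 1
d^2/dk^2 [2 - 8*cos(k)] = 8*cos(k)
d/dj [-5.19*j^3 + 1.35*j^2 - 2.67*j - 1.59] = -15.57*j^2 + 2.7*j - 2.67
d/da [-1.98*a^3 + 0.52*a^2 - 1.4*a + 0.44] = -5.94*a^2 + 1.04*a - 1.4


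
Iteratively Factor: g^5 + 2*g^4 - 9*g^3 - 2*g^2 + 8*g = (g)*(g^4 + 2*g^3 - 9*g^2 - 2*g + 8) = g*(g - 1)*(g^3 + 3*g^2 - 6*g - 8) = g*(g - 1)*(g + 4)*(g^2 - g - 2) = g*(g - 2)*(g - 1)*(g + 4)*(g + 1)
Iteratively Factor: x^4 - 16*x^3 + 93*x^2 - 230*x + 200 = (x - 4)*(x^3 - 12*x^2 + 45*x - 50) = (x - 5)*(x - 4)*(x^2 - 7*x + 10) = (x - 5)^2*(x - 4)*(x - 2)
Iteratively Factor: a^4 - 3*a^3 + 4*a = (a + 1)*(a^3 - 4*a^2 + 4*a) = a*(a + 1)*(a^2 - 4*a + 4) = a*(a - 2)*(a + 1)*(a - 2)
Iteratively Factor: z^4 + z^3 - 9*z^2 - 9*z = (z)*(z^3 + z^2 - 9*z - 9) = z*(z + 3)*(z^2 - 2*z - 3) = z*(z - 3)*(z + 3)*(z + 1)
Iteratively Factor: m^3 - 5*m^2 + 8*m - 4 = (m - 2)*(m^2 - 3*m + 2) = (m - 2)*(m - 1)*(m - 2)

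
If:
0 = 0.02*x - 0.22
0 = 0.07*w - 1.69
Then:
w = 24.14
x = 11.00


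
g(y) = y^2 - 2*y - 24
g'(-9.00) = -20.00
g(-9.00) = 75.00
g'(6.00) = 10.00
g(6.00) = 0.00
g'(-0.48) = -2.96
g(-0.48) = -22.81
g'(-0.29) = -2.58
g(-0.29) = -23.34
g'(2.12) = 2.24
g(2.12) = -23.75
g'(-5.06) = -12.12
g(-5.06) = 11.72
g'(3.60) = 5.20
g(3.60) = -18.24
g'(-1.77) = -5.54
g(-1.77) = -17.33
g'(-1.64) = -5.28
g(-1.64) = -18.03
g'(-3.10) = -8.20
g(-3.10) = -8.19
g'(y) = 2*y - 2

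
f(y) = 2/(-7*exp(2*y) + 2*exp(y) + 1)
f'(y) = 2*(14*exp(2*y) - 2*exp(y))/(-7*exp(2*y) + 2*exp(y) + 1)^2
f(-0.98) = 2.62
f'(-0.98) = 4.18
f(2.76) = -0.00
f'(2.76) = 0.00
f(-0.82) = 3.82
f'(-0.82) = 13.42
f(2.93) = -0.00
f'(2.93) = 0.00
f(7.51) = -0.00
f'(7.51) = 0.00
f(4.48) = -0.00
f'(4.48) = 0.00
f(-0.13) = -0.76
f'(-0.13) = 2.59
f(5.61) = -0.00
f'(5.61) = 0.00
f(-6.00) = 1.99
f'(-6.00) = -0.00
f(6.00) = 0.00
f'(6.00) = 0.00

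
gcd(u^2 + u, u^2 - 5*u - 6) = u + 1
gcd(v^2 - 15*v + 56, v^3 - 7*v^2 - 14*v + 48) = v - 8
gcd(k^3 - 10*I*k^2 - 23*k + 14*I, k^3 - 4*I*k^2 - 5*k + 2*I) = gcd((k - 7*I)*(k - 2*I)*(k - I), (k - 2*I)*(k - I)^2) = k^2 - 3*I*k - 2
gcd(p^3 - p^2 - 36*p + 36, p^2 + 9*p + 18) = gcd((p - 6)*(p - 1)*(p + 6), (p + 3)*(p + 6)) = p + 6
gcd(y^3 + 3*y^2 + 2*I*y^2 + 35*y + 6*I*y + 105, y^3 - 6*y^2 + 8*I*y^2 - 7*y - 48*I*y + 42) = y + 7*I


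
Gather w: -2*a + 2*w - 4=-2*a + 2*w - 4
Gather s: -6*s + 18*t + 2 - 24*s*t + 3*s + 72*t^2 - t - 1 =s*(-24*t - 3) + 72*t^2 + 17*t + 1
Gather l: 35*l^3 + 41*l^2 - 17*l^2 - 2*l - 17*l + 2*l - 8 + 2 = 35*l^3 + 24*l^2 - 17*l - 6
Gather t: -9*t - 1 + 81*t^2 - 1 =81*t^2 - 9*t - 2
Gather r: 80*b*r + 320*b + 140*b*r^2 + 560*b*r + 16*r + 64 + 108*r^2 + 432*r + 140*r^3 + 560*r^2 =320*b + 140*r^3 + r^2*(140*b + 668) + r*(640*b + 448) + 64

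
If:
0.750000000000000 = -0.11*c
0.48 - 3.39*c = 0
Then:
No Solution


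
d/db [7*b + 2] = 7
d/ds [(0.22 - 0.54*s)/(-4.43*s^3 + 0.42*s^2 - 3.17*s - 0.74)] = (-4.7844*s^3 + 3.1506*s^2 - 0.1848*s + 1.097)/(19.6249*s^6 - 3.7212*s^5 + 28.2626*s^4 + 3.8936*s^3 + 9.4273*s^2 + 4.6916*s + 0.5476)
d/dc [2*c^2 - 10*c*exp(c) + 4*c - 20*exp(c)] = -10*c*exp(c) + 4*c - 30*exp(c) + 4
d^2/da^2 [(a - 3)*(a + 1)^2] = 6*a - 2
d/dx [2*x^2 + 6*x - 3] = 4*x + 6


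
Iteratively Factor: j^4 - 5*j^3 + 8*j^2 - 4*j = (j)*(j^3 - 5*j^2 + 8*j - 4) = j*(j - 2)*(j^2 - 3*j + 2) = j*(j - 2)*(j - 1)*(j - 2)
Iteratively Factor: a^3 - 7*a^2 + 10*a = (a - 2)*(a^2 - 5*a) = (a - 5)*(a - 2)*(a)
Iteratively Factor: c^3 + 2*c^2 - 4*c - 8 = (c + 2)*(c^2 - 4) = (c - 2)*(c + 2)*(c + 2)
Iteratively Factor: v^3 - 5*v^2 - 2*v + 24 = (v - 3)*(v^2 - 2*v - 8) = (v - 3)*(v + 2)*(v - 4)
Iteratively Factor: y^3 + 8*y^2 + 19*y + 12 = (y + 4)*(y^2 + 4*y + 3) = (y + 3)*(y + 4)*(y + 1)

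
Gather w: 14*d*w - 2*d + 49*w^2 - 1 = 14*d*w - 2*d + 49*w^2 - 1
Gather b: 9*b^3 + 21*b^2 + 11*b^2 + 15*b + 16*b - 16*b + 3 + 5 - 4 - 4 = 9*b^3 + 32*b^2 + 15*b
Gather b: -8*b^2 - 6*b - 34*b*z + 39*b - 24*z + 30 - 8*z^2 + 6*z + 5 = -8*b^2 + b*(33 - 34*z) - 8*z^2 - 18*z + 35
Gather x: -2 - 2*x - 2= -2*x - 4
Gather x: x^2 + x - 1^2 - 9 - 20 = x^2 + x - 30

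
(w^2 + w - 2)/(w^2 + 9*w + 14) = (w - 1)/(w + 7)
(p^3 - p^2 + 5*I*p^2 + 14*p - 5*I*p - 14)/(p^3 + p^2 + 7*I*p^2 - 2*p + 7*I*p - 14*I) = (p - 2*I)/(p + 2)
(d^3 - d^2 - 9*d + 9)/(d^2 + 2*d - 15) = (d^2 + 2*d - 3)/(d + 5)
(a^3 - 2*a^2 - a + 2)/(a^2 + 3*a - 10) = (a^2 - 1)/(a + 5)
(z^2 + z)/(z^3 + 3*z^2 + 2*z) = 1/(z + 2)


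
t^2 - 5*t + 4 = (t - 4)*(t - 1)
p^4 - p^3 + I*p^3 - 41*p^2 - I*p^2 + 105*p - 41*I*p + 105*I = (p - 5)*(p - 3)*(p + 7)*(p + I)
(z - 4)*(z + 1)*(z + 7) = z^3 + 4*z^2 - 25*z - 28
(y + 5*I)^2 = y^2 + 10*I*y - 25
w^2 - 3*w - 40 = (w - 8)*(w + 5)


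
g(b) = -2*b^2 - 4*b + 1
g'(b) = -4*b - 4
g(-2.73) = -2.99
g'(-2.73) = 6.92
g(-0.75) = 2.88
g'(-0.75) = -1.00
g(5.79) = -89.21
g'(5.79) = -27.16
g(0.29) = -0.33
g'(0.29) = -5.16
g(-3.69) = -11.47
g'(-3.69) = 10.76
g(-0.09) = 1.34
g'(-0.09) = -3.64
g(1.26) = -7.22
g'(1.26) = -9.04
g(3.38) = -35.37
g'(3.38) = -17.52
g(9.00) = -197.00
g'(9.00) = -40.00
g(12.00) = -335.00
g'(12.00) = -52.00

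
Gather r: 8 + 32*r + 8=32*r + 16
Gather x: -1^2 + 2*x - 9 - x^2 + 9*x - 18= -x^2 + 11*x - 28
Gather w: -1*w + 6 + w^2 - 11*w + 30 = w^2 - 12*w + 36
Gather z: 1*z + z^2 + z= z^2 + 2*z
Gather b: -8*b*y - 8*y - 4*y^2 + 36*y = -8*b*y - 4*y^2 + 28*y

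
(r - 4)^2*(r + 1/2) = r^3 - 15*r^2/2 + 12*r + 8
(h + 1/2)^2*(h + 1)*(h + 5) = h^4 + 7*h^3 + 45*h^2/4 + 13*h/2 + 5/4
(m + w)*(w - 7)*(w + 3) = m*w^2 - 4*m*w - 21*m + w^3 - 4*w^2 - 21*w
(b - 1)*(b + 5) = b^2 + 4*b - 5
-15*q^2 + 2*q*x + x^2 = (-3*q + x)*(5*q + x)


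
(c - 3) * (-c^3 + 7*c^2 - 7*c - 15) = -c^4 + 10*c^3 - 28*c^2 + 6*c + 45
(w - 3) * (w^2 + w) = w^3 - 2*w^2 - 3*w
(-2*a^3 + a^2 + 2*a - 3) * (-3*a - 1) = 6*a^4 - a^3 - 7*a^2 + 7*a + 3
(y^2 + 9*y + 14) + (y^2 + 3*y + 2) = 2*y^2 + 12*y + 16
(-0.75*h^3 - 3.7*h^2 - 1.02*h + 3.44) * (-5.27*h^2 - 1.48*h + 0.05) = 3.9525*h^5 + 20.609*h^4 + 10.8139*h^3 - 16.8042*h^2 - 5.1422*h + 0.172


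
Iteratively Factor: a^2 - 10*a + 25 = (a - 5)*(a - 5)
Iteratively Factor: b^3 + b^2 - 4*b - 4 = (b - 2)*(b^2 + 3*b + 2) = (b - 2)*(b + 2)*(b + 1)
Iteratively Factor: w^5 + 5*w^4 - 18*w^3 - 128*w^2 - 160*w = (w + 2)*(w^4 + 3*w^3 - 24*w^2 - 80*w) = (w + 2)*(w + 4)*(w^3 - w^2 - 20*w) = (w + 2)*(w + 4)^2*(w^2 - 5*w) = (w - 5)*(w + 2)*(w + 4)^2*(w)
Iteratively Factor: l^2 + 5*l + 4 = (l + 1)*(l + 4)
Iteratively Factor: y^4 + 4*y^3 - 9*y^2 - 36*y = (y + 3)*(y^3 + y^2 - 12*y) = (y - 3)*(y + 3)*(y^2 + 4*y) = y*(y - 3)*(y + 3)*(y + 4)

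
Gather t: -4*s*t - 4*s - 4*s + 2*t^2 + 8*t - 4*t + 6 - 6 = -8*s + 2*t^2 + t*(4 - 4*s)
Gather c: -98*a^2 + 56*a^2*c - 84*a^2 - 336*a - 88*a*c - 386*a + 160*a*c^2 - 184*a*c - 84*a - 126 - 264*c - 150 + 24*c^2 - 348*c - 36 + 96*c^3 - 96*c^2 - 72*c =-182*a^2 - 806*a + 96*c^3 + c^2*(160*a - 72) + c*(56*a^2 - 272*a - 684) - 312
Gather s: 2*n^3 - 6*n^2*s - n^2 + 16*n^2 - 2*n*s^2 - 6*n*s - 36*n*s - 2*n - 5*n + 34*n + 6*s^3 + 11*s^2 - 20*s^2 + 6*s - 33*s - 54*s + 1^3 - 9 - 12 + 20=2*n^3 + 15*n^2 + 27*n + 6*s^3 + s^2*(-2*n - 9) + s*(-6*n^2 - 42*n - 81)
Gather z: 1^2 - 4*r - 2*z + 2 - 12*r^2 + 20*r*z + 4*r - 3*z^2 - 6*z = -12*r^2 - 3*z^2 + z*(20*r - 8) + 3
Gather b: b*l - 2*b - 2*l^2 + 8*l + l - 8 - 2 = b*(l - 2) - 2*l^2 + 9*l - 10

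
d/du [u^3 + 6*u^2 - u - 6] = 3*u^2 + 12*u - 1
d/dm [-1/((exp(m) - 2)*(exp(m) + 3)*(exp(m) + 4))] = ((exp(m) - 2)*(exp(m) + 3) + (exp(m) - 2)*(exp(m) + 4) + (exp(m) + 3)*(exp(m) + 4))*exp(m)/((exp(m) - 2)^2*(exp(m) + 3)^2*(exp(m) + 4)^2)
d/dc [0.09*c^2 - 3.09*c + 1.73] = 0.18*c - 3.09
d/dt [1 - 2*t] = -2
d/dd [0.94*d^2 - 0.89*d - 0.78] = 1.88*d - 0.89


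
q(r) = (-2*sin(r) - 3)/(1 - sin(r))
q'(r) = -2*cos(r)/(1 - sin(r)) + (-2*sin(r) - 3)*cos(r)/(1 - sin(r))^2 = -5*cos(r)/(sin(r) - 1)^2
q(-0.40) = -1.60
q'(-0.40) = -2.39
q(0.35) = -5.61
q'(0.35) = -10.88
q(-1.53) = -0.50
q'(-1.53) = -0.05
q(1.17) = -61.09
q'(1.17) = -310.61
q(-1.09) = -0.65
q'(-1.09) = -0.65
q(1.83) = -147.68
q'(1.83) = 1148.41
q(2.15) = -28.66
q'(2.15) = 102.88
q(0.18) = -4.09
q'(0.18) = -7.30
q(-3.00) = -2.38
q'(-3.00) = 3.80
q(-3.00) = -2.38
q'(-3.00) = 3.80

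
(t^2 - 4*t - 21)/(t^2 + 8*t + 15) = (t - 7)/(t + 5)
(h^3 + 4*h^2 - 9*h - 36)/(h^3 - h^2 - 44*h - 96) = (h - 3)/(h - 8)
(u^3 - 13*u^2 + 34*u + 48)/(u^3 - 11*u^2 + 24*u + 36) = (u - 8)/(u - 6)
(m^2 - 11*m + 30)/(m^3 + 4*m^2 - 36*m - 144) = (m - 5)/(m^2 + 10*m + 24)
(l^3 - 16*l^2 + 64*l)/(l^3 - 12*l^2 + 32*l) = (l - 8)/(l - 4)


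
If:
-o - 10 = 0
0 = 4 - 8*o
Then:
No Solution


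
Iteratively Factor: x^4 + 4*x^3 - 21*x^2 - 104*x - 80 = (x - 5)*(x^3 + 9*x^2 + 24*x + 16) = (x - 5)*(x + 4)*(x^2 + 5*x + 4) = (x - 5)*(x + 1)*(x + 4)*(x + 4)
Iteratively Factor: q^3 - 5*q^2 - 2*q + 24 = (q - 4)*(q^2 - q - 6) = (q - 4)*(q + 2)*(q - 3)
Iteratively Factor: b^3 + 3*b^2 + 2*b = (b + 1)*(b^2 + 2*b) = (b + 1)*(b + 2)*(b)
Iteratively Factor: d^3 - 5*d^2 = (d - 5)*(d^2) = d*(d - 5)*(d)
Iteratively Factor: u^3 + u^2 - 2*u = (u + 2)*(u^2 - u) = (u - 1)*(u + 2)*(u)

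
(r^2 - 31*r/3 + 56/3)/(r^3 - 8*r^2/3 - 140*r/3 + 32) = (3*r - 7)/(3*r^2 + 16*r - 12)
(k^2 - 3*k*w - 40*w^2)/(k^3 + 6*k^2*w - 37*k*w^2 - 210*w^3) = (-k + 8*w)/(-k^2 - k*w + 42*w^2)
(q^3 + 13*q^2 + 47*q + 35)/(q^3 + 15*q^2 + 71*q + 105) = (q + 1)/(q + 3)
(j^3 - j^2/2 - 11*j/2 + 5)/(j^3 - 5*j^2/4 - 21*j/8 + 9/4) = 4*(2*j^2 + 3*j - 5)/(8*j^2 + 6*j - 9)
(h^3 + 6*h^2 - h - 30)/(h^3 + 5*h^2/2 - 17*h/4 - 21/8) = 8*(h^3 + 6*h^2 - h - 30)/(8*h^3 + 20*h^2 - 34*h - 21)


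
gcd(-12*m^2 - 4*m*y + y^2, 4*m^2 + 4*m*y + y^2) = 2*m + y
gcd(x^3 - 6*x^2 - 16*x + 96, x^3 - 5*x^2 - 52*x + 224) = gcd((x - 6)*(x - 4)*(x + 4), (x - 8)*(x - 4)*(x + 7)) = x - 4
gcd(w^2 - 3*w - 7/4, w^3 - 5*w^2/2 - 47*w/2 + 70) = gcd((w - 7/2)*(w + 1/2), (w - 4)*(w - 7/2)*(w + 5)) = w - 7/2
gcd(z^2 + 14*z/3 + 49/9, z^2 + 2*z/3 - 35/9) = z + 7/3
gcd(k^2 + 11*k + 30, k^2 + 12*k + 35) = k + 5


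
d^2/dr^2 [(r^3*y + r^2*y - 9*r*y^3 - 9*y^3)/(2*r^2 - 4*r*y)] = y^2*(5*r^3*y - 2*r^3 + 27*r^2*y - 54*r*y^2 + 36*y^3)/(r^3*(-r^3 + 6*r^2*y - 12*r*y^2 + 8*y^3))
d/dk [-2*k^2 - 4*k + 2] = -4*k - 4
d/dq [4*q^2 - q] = 8*q - 1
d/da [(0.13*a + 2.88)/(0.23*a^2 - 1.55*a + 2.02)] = (-0.0299*a^2 - 1.3248*a + 4.7266)/(0.0529*a^4 - 0.713*a^3 + 3.3317*a^2 - 6.262*a + 4.0804)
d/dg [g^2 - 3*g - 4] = 2*g - 3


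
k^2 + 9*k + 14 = (k + 2)*(k + 7)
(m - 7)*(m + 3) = m^2 - 4*m - 21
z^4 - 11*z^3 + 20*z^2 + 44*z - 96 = (z - 8)*(z - 3)*(z - 2)*(z + 2)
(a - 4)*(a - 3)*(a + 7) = a^3 - 37*a + 84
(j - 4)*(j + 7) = j^2 + 3*j - 28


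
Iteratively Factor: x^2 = (x)*(x)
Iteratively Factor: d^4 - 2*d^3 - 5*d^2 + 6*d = (d - 1)*(d^3 - d^2 - 6*d) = (d - 3)*(d - 1)*(d^2 + 2*d) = (d - 3)*(d - 1)*(d + 2)*(d)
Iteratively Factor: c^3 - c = (c + 1)*(c^2 - c) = c*(c + 1)*(c - 1)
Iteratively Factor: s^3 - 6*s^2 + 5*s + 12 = (s - 3)*(s^2 - 3*s - 4) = (s - 3)*(s + 1)*(s - 4)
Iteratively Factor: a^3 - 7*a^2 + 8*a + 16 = (a + 1)*(a^2 - 8*a + 16) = (a - 4)*(a + 1)*(a - 4)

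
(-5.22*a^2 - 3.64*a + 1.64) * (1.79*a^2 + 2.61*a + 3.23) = -9.3438*a^4 - 20.1398*a^3 - 23.4254*a^2 - 7.4768*a + 5.2972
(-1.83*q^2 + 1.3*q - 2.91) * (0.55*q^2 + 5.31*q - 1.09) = -1.0065*q^4 - 9.0023*q^3 + 7.2972*q^2 - 16.8691*q + 3.1719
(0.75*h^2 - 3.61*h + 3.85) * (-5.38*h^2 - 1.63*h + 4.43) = -4.035*h^4 + 18.1993*h^3 - 11.5062*h^2 - 22.2678*h + 17.0555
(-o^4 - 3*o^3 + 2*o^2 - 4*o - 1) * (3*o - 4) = -3*o^5 - 5*o^4 + 18*o^3 - 20*o^2 + 13*o + 4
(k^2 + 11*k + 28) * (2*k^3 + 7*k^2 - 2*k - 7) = 2*k^5 + 29*k^4 + 131*k^3 + 167*k^2 - 133*k - 196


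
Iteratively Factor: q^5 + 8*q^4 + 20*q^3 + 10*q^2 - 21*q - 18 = (q + 3)*(q^4 + 5*q^3 + 5*q^2 - 5*q - 6) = (q + 2)*(q + 3)*(q^3 + 3*q^2 - q - 3) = (q + 1)*(q + 2)*(q + 3)*(q^2 + 2*q - 3) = (q + 1)*(q + 2)*(q + 3)^2*(q - 1)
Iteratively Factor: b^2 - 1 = (b - 1)*(b + 1)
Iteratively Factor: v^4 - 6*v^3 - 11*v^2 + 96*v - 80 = (v - 5)*(v^3 - v^2 - 16*v + 16) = (v - 5)*(v + 4)*(v^2 - 5*v + 4) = (v - 5)*(v - 1)*(v + 4)*(v - 4)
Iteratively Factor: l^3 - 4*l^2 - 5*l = (l)*(l^2 - 4*l - 5) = l*(l - 5)*(l + 1)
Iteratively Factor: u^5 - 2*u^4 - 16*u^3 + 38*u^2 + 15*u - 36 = (u - 1)*(u^4 - u^3 - 17*u^2 + 21*u + 36) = (u - 1)*(u + 1)*(u^3 - 2*u^2 - 15*u + 36) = (u - 3)*(u - 1)*(u + 1)*(u^2 + u - 12) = (u - 3)^2*(u - 1)*(u + 1)*(u + 4)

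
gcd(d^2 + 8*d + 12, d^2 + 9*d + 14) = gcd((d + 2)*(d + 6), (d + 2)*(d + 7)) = d + 2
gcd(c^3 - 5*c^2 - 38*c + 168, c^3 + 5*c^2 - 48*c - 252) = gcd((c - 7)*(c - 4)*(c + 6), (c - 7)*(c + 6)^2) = c^2 - c - 42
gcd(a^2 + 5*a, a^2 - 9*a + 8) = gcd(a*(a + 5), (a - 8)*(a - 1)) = 1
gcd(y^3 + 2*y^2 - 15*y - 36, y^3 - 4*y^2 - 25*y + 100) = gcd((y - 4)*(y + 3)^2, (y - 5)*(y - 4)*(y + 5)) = y - 4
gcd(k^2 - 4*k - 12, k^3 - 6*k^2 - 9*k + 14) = k + 2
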